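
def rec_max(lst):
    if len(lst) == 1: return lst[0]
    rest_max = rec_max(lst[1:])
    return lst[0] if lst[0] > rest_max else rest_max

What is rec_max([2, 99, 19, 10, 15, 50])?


rec_max([2, 99, 19, 10, 15, 50]): compare 2 with rec_max([99, 19, 10, 15, 50])
rec_max([99, 19, 10, 15, 50]): compare 99 with rec_max([19, 10, 15, 50])
rec_max([19, 10, 15, 50]): compare 19 with rec_max([10, 15, 50])
rec_max([10, 15, 50]): compare 10 with rec_max([15, 50])
rec_max([15, 50]): compare 15 with rec_max([50])
rec_max([50]) = 50  (base case)
Compare 15 with 50 -> 50
Compare 10 with 50 -> 50
Compare 19 with 50 -> 50
Compare 99 with 50 -> 99
Compare 2 with 99 -> 99

99


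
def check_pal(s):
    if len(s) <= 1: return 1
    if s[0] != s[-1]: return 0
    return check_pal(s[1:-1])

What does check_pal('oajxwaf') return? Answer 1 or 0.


check_pal('oajxwaf'): s[0]='o' != s[-1]='f' -> return 0
Result: 0 (not a palindrome)

0


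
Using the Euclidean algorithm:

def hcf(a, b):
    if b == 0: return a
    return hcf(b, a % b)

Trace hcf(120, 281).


hcf(120, 281) = hcf(281, 120)
hcf(281, 120) = hcf(120, 41)
hcf(120, 41) = hcf(41, 38)
hcf(41, 38) = hcf(38, 3)
hcf(38, 3) = hcf(3, 2)
hcf(3, 2) = hcf(2, 1)
hcf(2, 1) = hcf(1, 0)
hcf(1, 0) = 1  (base case)

1


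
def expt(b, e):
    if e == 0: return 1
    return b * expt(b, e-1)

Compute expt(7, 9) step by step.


expt(7, 9)
= 7 * expt(7, 8)
= 7 * 7 * expt(7, 7)
= 7 * 7 * 7 * expt(7, 6)
= 7 * 7 * 7 * 7 * expt(7, 5)
= 7 * 7 * 7 * 7 * 7 * expt(7, 4)
= 7 * 7 * 7 * 7 * 7 * 7 * expt(7, 3)
= 7 * 7 * 7 * 7 * 7 * 7 * 7 * expt(7, 2)
= 7 * 7 * 7 * 7 * 7 * 7 * 7 * 7 * expt(7, 1)
= 7 * 7 * 7 * 7 * 7 * 7 * 7 * 7 * 7 * expt(7, 0)
= 7 * 7 * 7 * 7 * 7 * 7 * 7 * 7 * 7 * 1
= 40353607

40353607


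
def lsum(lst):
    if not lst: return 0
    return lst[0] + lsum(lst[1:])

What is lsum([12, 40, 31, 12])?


lsum([12, 40, 31, 12]) = 12 + lsum([40, 31, 12])
lsum([40, 31, 12]) = 40 + lsum([31, 12])
lsum([31, 12]) = 31 + lsum([12])
lsum([12]) = 12 + lsum([])
lsum([]) = 0  (base case)
Total: 12 + 40 + 31 + 12 + 0 = 95

95


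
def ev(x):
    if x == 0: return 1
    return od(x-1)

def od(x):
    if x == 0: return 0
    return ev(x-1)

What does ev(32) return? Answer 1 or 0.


ev(32) = od(31)
od(31) = ev(30)
ev(30) = od(29)
od(29) = ev(28)
ev(28) = od(27)
od(27) = ev(26)
ev(26) = od(25)
od(25) = ev(24)
ev(24) = od(23)
od(23) = ev(22)
ev(22) = od(21)
od(21) = ev(20)
ev(20) = od(19)
od(19) = ev(18)
ev(18) = od(17)
od(17) = ev(16)
ev(16) = od(15)
od(15) = ev(14)
ev(14) = od(13)
od(13) = ev(12)
ev(12) = od(11)
od(11) = ev(10)
ev(10) = od(9)
od(9) = ev(8)
ev(8) = od(7)
od(7) = ev(6)
ev(6) = od(5)
od(5) = ev(4)
ev(4) = od(3)
od(3) = ev(2)
ev(2) = od(1)
od(1) = ev(0)
ev(0) = 1  (base case)
Result: 1

1


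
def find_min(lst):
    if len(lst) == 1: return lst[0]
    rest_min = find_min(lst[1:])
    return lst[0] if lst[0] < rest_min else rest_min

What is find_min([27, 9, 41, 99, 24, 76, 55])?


find_min([27, 9, 41, 99, 24, 76, 55]): compare 27 with find_min([9, 41, 99, 24, 76, 55])
find_min([9, 41, 99, 24, 76, 55]): compare 9 with find_min([41, 99, 24, 76, 55])
find_min([41, 99, 24, 76, 55]): compare 41 with find_min([99, 24, 76, 55])
find_min([99, 24, 76, 55]): compare 99 with find_min([24, 76, 55])
find_min([24, 76, 55]): compare 24 with find_min([76, 55])
find_min([76, 55]): compare 76 with find_min([55])
find_min([55]) = 55  (base case)
Compare 76 with 55 -> 55
Compare 24 with 55 -> 24
Compare 99 with 24 -> 24
Compare 41 with 24 -> 24
Compare 9 with 24 -> 9
Compare 27 with 9 -> 9

9


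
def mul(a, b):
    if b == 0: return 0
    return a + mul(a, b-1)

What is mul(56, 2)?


mul(56, 2) = 56 + mul(56, 1)
mul(56, 1) = 56 + mul(56, 0)
mul(56, 0) = 0  (base case)
Total: 56 + 56 + 0 = 112

112


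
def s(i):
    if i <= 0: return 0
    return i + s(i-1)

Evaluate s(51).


s(51)
= 51 + 50 + 49 + 48 + 47 + 46 + 45 + 44 + 43 + 42 + 41 + 40 + 39 + 38 + 37 + 36 + 35 + 34 + 33 + 32 + 31 + 30 + 29 + 28 + 27 + 26 + 25 + 24 + 23 + 22 + 21 + 20 + 19 + 18 + 17 + 16 + 15 + 14 + 13 + 12 + 11 + 10 + 9 + 8 + 7 + 6 + 5 + 4 + 3 + 2 + 1 + s(0)
= 51 + 50 + 49 + 48 + 47 + 46 + 45 + 44 + 43 + 42 + 41 + 40 + 39 + 38 + 37 + 36 + 35 + 34 + 33 + 32 + 31 + 30 + 29 + 28 + 27 + 26 + 25 + 24 + 23 + 22 + 21 + 20 + 19 + 18 + 17 + 16 + 15 + 14 + 13 + 12 + 11 + 10 + 9 + 8 + 7 + 6 + 5 + 4 + 3 + 2 + 1 + 0
= 1326

1326


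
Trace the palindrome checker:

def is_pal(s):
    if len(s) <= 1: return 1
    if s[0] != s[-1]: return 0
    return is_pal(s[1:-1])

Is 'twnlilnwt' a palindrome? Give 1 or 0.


is_pal('twnlilnwt'): s[0]='t' == s[-1]='t' -> check is_pal('wnlilnw')
is_pal('wnlilnw'): s[0]='w' == s[-1]='w' -> check is_pal('nliln')
is_pal('nliln'): s[0]='n' == s[-1]='n' -> check is_pal('lil')
is_pal('lil'): s[0]='l' == s[-1]='l' -> check is_pal('i')
is_pal('i'): len <= 1 -> return 1  (base case)
Result: 1 (palindrome)

1


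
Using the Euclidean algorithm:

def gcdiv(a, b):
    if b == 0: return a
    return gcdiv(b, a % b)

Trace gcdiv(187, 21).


gcdiv(187, 21) = gcdiv(21, 19)
gcdiv(21, 19) = gcdiv(19, 2)
gcdiv(19, 2) = gcdiv(2, 1)
gcdiv(2, 1) = gcdiv(1, 0)
gcdiv(1, 0) = 1  (base case)

1


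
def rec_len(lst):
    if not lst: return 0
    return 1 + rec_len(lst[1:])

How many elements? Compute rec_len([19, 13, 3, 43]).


rec_len([19, 13, 3, 43]) = 1 + rec_len([13, 3, 43])
rec_len([13, 3, 43]) = 1 + rec_len([3, 43])
rec_len([3, 43]) = 1 + rec_len([43])
rec_len([43]) = 1 + rec_len([])
rec_len([]) = 0  (base case)
Unwinding: 1 + 1 + 1 + 1 + 0 = 4

4


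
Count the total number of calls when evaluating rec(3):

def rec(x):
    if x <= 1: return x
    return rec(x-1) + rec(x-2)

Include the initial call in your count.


Let C(n) = total calls for rec(n)
C(0) = 1, C(1) = 1
C(2) = 1 + C(1) + C(0) = 1 + 1 + 1 = 3
C(3) = 1 + C(2) + C(1) = 1 + 3 + 1 = 5

5


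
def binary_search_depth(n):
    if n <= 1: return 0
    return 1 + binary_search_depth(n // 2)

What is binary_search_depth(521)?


521 / 2 = 260
260 / 2 = 130
130 / 2 = 65
65 / 2 = 32
32 / 2 = 16
16 / 2 = 8
8 / 2 = 4
4 / 2 = 2
2 / 2 = 1
Reached 1 after 9 halvings

9


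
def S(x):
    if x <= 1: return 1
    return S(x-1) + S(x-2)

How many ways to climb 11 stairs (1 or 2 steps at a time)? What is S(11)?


Building up from base cases:
S(0) = 1
S(1) = 1
S(2) = S(1) + S(0) = 1 + 1 = 2
S(3) = S(2) + S(1) = 2 + 1 = 3
S(4) = S(3) + S(2) = 3 + 2 = 5
S(5) = S(4) + S(3) = 5 + 3 = 8
S(6) = S(5) + S(4) = 8 + 5 = 13
S(7) = S(6) + S(5) = 13 + 8 = 21
S(8) = S(7) + S(6) = 21 + 13 = 34
S(9) = S(8) + S(7) = 34 + 21 = 55
S(10) = S(9) + S(8) = 55 + 34 = 89
S(11) = S(10) + S(9) = 89 + 55 = 144

144


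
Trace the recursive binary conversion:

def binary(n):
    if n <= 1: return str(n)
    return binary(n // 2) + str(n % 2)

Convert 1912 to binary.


binary(1912) = binary(956) + '0'
binary(956) = binary(478) + '0'
binary(478) = binary(239) + '0'
binary(239) = binary(119) + '1'
binary(119) = binary(59) + '1'
binary(59) = binary(29) + '1'
binary(29) = binary(14) + '1'
binary(14) = binary(7) + '0'
binary(7) = binary(3) + '1'
binary(3) = binary(1) + '1'
binary(1) = '1'  (base case)
Concatenating: '1' + '1' + '1' + '0' + '1' + '1' + '1' + '1' + '0' + '0' + '0' = '11101111000'

11101111000


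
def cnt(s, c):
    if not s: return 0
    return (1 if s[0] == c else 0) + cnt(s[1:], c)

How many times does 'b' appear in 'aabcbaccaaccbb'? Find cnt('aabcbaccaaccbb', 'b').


s[0]='a' != 'b' -> 0
s[0]='a' != 'b' -> 0
s[0]='b' == 'b' -> 1
s[0]='c' != 'b' -> 0
s[0]='b' == 'b' -> 1
s[0]='a' != 'b' -> 0
s[0]='c' != 'b' -> 0
s[0]='c' != 'b' -> 0
s[0]='a' != 'b' -> 0
s[0]='a' != 'b' -> 0
s[0]='c' != 'b' -> 0
s[0]='c' != 'b' -> 0
s[0]='b' == 'b' -> 1
s[0]='b' == 'b' -> 1
Sum: 0 + 0 + 1 + 0 + 1 + 0 + 0 + 0 + 0 + 0 + 0 + 0 + 1 + 1 = 4

4


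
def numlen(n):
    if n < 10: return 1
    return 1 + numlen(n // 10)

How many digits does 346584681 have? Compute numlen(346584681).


numlen(346584681) = 1 + numlen(34658468)
numlen(34658468) = 1 + numlen(3465846)
numlen(3465846) = 1 + numlen(346584)
numlen(346584) = 1 + numlen(34658)
numlen(34658) = 1 + numlen(3465)
numlen(3465) = 1 + numlen(346)
numlen(346) = 1 + numlen(34)
numlen(34) = 1 + numlen(3)
numlen(3) = 1  (base case: 3 < 10)
Unwinding: 1 + 1 + 1 + 1 + 1 + 1 + 1 + 1 + 1 = 9

9


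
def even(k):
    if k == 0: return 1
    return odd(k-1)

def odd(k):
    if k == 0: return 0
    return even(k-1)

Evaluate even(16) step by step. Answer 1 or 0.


even(16) = odd(15)
odd(15) = even(14)
even(14) = odd(13)
odd(13) = even(12)
even(12) = odd(11)
odd(11) = even(10)
even(10) = odd(9)
odd(9) = even(8)
even(8) = odd(7)
odd(7) = even(6)
even(6) = odd(5)
odd(5) = even(4)
even(4) = odd(3)
odd(3) = even(2)
even(2) = odd(1)
odd(1) = even(0)
even(0) = 1  (base case)
Result: 1

1


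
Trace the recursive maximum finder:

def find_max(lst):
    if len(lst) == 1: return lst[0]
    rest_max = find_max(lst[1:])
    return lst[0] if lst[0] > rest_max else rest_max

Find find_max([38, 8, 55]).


find_max([38, 8, 55]): compare 38 with find_max([8, 55])
find_max([8, 55]): compare 8 with find_max([55])
find_max([55]) = 55  (base case)
Compare 8 with 55 -> 55
Compare 38 with 55 -> 55

55


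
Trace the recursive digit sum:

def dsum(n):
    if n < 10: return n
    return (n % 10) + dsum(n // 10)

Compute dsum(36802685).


dsum(36802685) = 5 + dsum(3680268)
dsum(3680268) = 8 + dsum(368026)
dsum(368026) = 6 + dsum(36802)
dsum(36802) = 2 + dsum(3680)
dsum(3680) = 0 + dsum(368)
dsum(368) = 8 + dsum(36)
dsum(36) = 6 + dsum(3)
dsum(3) = 3  (base case)
Total: 5 + 8 + 6 + 2 + 0 + 8 + 6 + 3 = 38

38


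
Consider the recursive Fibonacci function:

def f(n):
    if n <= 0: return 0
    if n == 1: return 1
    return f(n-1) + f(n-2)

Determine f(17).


Computing f(17) bottom-up:
f(0) = 0
f(1) = 1
f(2) = f(1) + f(0) = 1 + 0 = 1
f(3) = f(2) + f(1) = 1 + 1 = 2
f(4) = f(3) + f(2) = 2 + 1 = 3
f(5) = f(4) + f(3) = 3 + 2 = 5
f(6) = f(5) + f(4) = 5 + 3 = 8
f(7) = f(6) + f(5) = 8 + 5 = 13
f(8) = f(7) + f(6) = 13 + 8 = 21
f(9) = f(8) + f(7) = 21 + 13 = 34
f(10) = f(9) + f(8) = 34 + 21 = 55
f(11) = f(10) + f(9) = 55 + 34 = 89
f(12) = f(11) + f(10) = 89 + 55 = 144
f(13) = f(12) + f(11) = 144 + 89 = 233
f(14) = f(13) + f(12) = 233 + 144 = 377
f(15) = f(14) + f(13) = 377 + 233 = 610
f(16) = f(15) + f(14) = 610 + 377 = 987
f(17) = f(16) + f(15) = 987 + 610 = 1597

1597


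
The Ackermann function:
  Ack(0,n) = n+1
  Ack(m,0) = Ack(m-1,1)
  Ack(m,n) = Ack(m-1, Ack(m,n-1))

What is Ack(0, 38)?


Ack(0, 38) = 39
Result: Ack(0, 38) = 39

39


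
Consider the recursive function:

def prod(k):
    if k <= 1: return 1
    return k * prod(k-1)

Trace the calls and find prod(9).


prod(9)
= 9 * prod(8)
= 9 * 8 * prod(7)
= 9 * 8 * 7 * prod(6)
= 9 * 8 * 7 * 6 * prod(5)
= 9 * 8 * 7 * 6 * 5 * prod(4)
= 9 * 8 * 7 * 6 * 5 * 4 * prod(3)
= 9 * 8 * 7 * 6 * 5 * 4 * 3 * prod(2)
= 9 * 8 * 7 * 6 * 5 * 4 * 3 * 2 * prod(1)
= 9 * 8 * 7 * 6 * 5 * 4 * 3 * 2 * 1
= 362880

362880


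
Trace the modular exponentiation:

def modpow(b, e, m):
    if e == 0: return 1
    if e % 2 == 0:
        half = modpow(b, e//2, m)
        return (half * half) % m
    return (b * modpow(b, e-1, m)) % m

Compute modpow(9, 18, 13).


modpow(9, 18, 13): e is even, compute modpow(9, 9, 13)
  modpow(9, 9, 13): e is odd, compute modpow(9, 8, 13)
    modpow(9, 8, 13): e is even, compute modpow(9, 4, 13)
      modpow(9, 4, 13): e is even, compute modpow(9, 2, 13)
        modpow(9, 2, 13): e is even, compute modpow(9, 1, 13)
          modpow(9, 1, 13): e is odd, compute modpow(9, 0, 13)
          modpow(9, 0, 13) = 1
          (9 * 1) % 13 = 9
        half=9, (9*9) % 13 = 3
      half=3, (3*3) % 13 = 9
    half=9, (9*9) % 13 = 3
  (9 * 3) % 13 = 1
half=1, (1*1) % 13 = 1

1


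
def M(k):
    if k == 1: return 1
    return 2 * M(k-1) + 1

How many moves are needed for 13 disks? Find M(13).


M(13) = 2 * M(12) + 1
M(12) = 2 * M(11) + 1
M(11) = 2 * M(10) + 1
M(10) = 2 * M(9) + 1
M(9) = 2 * M(8) + 1
M(8) = 2 * M(7) + 1
M(7) = 2 * M(6) + 1
M(6) = 2 * M(5) + 1
M(5) = 2 * M(4) + 1
M(4) = 2 * M(3) + 1
M(3) = 2 * M(2) + 1
M(2) = 2 * M(1) + 1
M(1) = 1  (base case)
M(2) = 2 * 1 + 1 = 3
M(3) = 2 * 3 + 1 = 7
M(4) = 2 * 7 + 1 = 15
M(5) = 2 * 15 + 1 = 31
M(6) = 2 * 31 + 1 = 63
M(7) = 2 * 63 + 1 = 127
M(8) = 2 * 127 + 1 = 255
M(9) = 2 * 255 + 1 = 511
M(10) = 2 * 511 + 1 = 1023
M(11) = 2 * 1023 + 1 = 2047
M(12) = 2 * 2047 + 1 = 4095
M(13) = 2 * 4095 + 1 = 8191

8191


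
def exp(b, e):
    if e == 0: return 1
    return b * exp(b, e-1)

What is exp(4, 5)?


exp(4, 5)
= 4 * exp(4, 4)
= 4 * 4 * exp(4, 3)
= 4 * 4 * 4 * exp(4, 2)
= 4 * 4 * 4 * 4 * exp(4, 1)
= 4 * 4 * 4 * 4 * 4 * exp(4, 0)
= 4 * 4 * 4 * 4 * 4 * 1
= 1024

1024


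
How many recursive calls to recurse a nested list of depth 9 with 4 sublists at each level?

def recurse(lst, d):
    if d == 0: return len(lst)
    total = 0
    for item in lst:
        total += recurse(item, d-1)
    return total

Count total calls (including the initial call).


At depth 0 (root): 1 call
At depth 1: each of 1 parents calls recurse on 4 children = 4 calls
At depth 2: each of 4 parents calls recurse on 4 children = 16 calls
At depth 3: each of 16 parents calls recurse on 4 children = 64 calls
At depth 4: each of 64 parents calls recurse on 4 children = 256 calls
At depth 5: each of 256 parents calls recurse on 4 children = 1024 calls
At depth 6: each of 1024 parents calls recurse on 4 children = 4096 calls
At depth 7: each of 4096 parents calls recurse on 4 children = 16384 calls
At depth 8: each of 16384 parents calls recurse on 4 children = 65536 calls
At depth 9: each of 65536 parents calls recurse on 4 children = 262144 calls
Total: 1 + 4 + 16 + 64 + 256 + 1024 + 4096 + 16384 + 65536 + 262144 = 349525

349525


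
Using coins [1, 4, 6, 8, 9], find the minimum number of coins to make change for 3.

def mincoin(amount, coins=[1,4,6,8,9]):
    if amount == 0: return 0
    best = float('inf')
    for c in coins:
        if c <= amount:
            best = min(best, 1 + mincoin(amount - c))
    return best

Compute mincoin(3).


Building up with DP:
mincoin(0) = 0
mincoin(1) = min(1+mincoin(0)=1+0=1) = 1
mincoin(2) = min(1+mincoin(1)=1+1=2) = 2
mincoin(3) = min(1+mincoin(2)=1+2=3) = 3

3


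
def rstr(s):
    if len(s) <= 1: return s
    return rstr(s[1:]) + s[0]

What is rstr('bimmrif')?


rstr('bimmrif') = rstr('immrif') + 'b'
rstr('immrif') = rstr('mmrif') + 'i'
rstr('mmrif') = rstr('mrif') + 'm'
rstr('mrif') = rstr('rif') + 'm'
rstr('rif') = rstr('if') + 'r'
rstr('if') = rstr('f') + 'i'
rstr('f') = 'f'  (base case)
Concatenating: 'f' + 'i' + 'r' + 'm' + 'm' + 'i' + 'b' = 'firmmib'

firmmib


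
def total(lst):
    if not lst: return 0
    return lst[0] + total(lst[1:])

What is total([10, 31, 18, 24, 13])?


total([10, 31, 18, 24, 13]) = 10 + total([31, 18, 24, 13])
total([31, 18, 24, 13]) = 31 + total([18, 24, 13])
total([18, 24, 13]) = 18 + total([24, 13])
total([24, 13]) = 24 + total([13])
total([13]) = 13 + total([])
total([]) = 0  (base case)
Total: 10 + 31 + 18 + 24 + 13 + 0 = 96

96


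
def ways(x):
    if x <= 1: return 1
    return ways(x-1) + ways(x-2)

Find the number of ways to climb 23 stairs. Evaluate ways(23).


Building up from base cases:
ways(0) = 1
ways(1) = 1
ways(2) = ways(1) + ways(0) = 1 + 1 = 2
ways(3) = ways(2) + ways(1) = 2 + 1 = 3
ways(4) = ways(3) + ways(2) = 3 + 2 = 5
ways(5) = ways(4) + ways(3) = 5 + 3 = 8
ways(6) = ways(5) + ways(4) = 8 + 5 = 13
ways(7) = ways(6) + ways(5) = 13 + 8 = 21
ways(8) = ways(7) + ways(6) = 21 + 13 = 34
ways(9) = ways(8) + ways(7) = 34 + 21 = 55
ways(10) = ways(9) + ways(8) = 55 + 34 = 89
ways(11) = ways(10) + ways(9) = 89 + 55 = 144
ways(12) = ways(11) + ways(10) = 144 + 89 = 233
ways(13) = ways(12) + ways(11) = 233 + 144 = 377
ways(14) = ways(13) + ways(12) = 377 + 233 = 610
ways(15) = ways(14) + ways(13) = 610 + 377 = 987
ways(16) = ways(15) + ways(14) = 987 + 610 = 1597
ways(17) = ways(16) + ways(15) = 1597 + 987 = 2584
ways(18) = ways(17) + ways(16) = 2584 + 1597 = 4181
ways(19) = ways(18) + ways(17) = 4181 + 2584 = 6765
ways(20) = ways(19) + ways(18) = 6765 + 4181 = 10946
ways(21) = ways(20) + ways(19) = 10946 + 6765 = 17711
ways(22) = ways(21) + ways(20) = 17711 + 10946 = 28657
ways(23) = ways(22) + ways(21) = 28657 + 17711 = 46368

46368


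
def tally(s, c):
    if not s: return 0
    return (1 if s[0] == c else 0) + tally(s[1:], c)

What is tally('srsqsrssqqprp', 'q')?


s[0]='s' != 'q' -> 0
s[0]='r' != 'q' -> 0
s[0]='s' != 'q' -> 0
s[0]='q' == 'q' -> 1
s[0]='s' != 'q' -> 0
s[0]='r' != 'q' -> 0
s[0]='s' != 'q' -> 0
s[0]='s' != 'q' -> 0
s[0]='q' == 'q' -> 1
s[0]='q' == 'q' -> 1
s[0]='p' != 'q' -> 0
s[0]='r' != 'q' -> 0
s[0]='p' != 'q' -> 0
Sum: 0 + 0 + 0 + 1 + 0 + 0 + 0 + 0 + 1 + 1 + 0 + 0 + 0 = 3

3


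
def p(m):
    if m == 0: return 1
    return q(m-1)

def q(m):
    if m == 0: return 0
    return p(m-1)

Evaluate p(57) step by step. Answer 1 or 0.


p(57) = q(56)
q(56) = p(55)
p(55) = q(54)
q(54) = p(53)
p(53) = q(52)
q(52) = p(51)
p(51) = q(50)
q(50) = p(49)
p(49) = q(48)
q(48) = p(47)
p(47) = q(46)
q(46) = p(45)
p(45) = q(44)
q(44) = p(43)
p(43) = q(42)
q(42) = p(41)
p(41) = q(40)
q(40) = p(39)
p(39) = q(38)
q(38) = p(37)
p(37) = q(36)
q(36) = p(35)
p(35) = q(34)
q(34) = p(33)
p(33) = q(32)
q(32) = p(31)
p(31) = q(30)
q(30) = p(29)
p(29) = q(28)
q(28) = p(27)
p(27) = q(26)
q(26) = p(25)
p(25) = q(24)
q(24) = p(23)
p(23) = q(22)
q(22) = p(21)
p(21) = q(20)
q(20) = p(19)
p(19) = q(18)
q(18) = p(17)
p(17) = q(16)
q(16) = p(15)
p(15) = q(14)
q(14) = p(13)
p(13) = q(12)
q(12) = p(11)
p(11) = q(10)
q(10) = p(9)
p(9) = q(8)
q(8) = p(7)
p(7) = q(6)
q(6) = p(5)
p(5) = q(4)
q(4) = p(3)
p(3) = q(2)
q(2) = p(1)
p(1) = q(0)
q(0) = 0  (base case)
Result: 0

0


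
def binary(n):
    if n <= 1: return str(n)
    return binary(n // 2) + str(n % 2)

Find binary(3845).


binary(3845) = binary(1922) + '1'
binary(1922) = binary(961) + '0'
binary(961) = binary(480) + '1'
binary(480) = binary(240) + '0'
binary(240) = binary(120) + '0'
binary(120) = binary(60) + '0'
binary(60) = binary(30) + '0'
binary(30) = binary(15) + '0'
binary(15) = binary(7) + '1'
binary(7) = binary(3) + '1'
binary(3) = binary(1) + '1'
binary(1) = '1'  (base case)
Concatenating: '1' + '1' + '1' + '1' + '0' + '0' + '0' + '0' + '0' + '1' + '0' + '1' = '111100000101'

111100000101


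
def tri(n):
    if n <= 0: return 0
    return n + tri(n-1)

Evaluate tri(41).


tri(41)
= 41 + 40 + 39 + 38 + 37 + 36 + 35 + 34 + 33 + 32 + 31 + 30 + 29 + 28 + 27 + 26 + 25 + 24 + 23 + 22 + 21 + 20 + 19 + 18 + 17 + 16 + 15 + 14 + 13 + 12 + 11 + 10 + 9 + 8 + 7 + 6 + 5 + 4 + 3 + 2 + 1 + tri(0)
= 41 + 40 + 39 + 38 + 37 + 36 + 35 + 34 + 33 + 32 + 31 + 30 + 29 + 28 + 27 + 26 + 25 + 24 + 23 + 22 + 21 + 20 + 19 + 18 + 17 + 16 + 15 + 14 + 13 + 12 + 11 + 10 + 9 + 8 + 7 + 6 + 5 + 4 + 3 + 2 + 1 + 0
= 861

861


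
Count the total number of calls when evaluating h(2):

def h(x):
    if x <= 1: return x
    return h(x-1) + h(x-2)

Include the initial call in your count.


Let C(n) = total calls for h(n)
C(0) = 1, C(1) = 1
C(2) = 1 + C(1) + C(0) = 1 + 1 + 1 = 3

3


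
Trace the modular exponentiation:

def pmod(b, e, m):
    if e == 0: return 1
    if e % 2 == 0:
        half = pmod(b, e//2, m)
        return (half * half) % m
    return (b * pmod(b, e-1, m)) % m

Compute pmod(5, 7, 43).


pmod(5, 7, 43): e is odd, compute pmod(5, 6, 43)
  pmod(5, 6, 43): e is even, compute pmod(5, 3, 43)
    pmod(5, 3, 43): e is odd, compute pmod(5, 2, 43)
      pmod(5, 2, 43): e is even, compute pmod(5, 1, 43)
        pmod(5, 1, 43): e is odd, compute pmod(5, 0, 43)
          pmod(5, 0, 43) = 1
        (5 * 1) % 43 = 5
      half=5, (5*5) % 43 = 25
    (5 * 25) % 43 = 39
  half=39, (39*39) % 43 = 16
(5 * 16) % 43 = 37

37


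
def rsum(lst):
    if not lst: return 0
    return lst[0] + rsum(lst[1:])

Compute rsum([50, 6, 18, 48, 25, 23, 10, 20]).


rsum([50, 6, 18, 48, 25, 23, 10, 20]) = 50 + rsum([6, 18, 48, 25, 23, 10, 20])
rsum([6, 18, 48, 25, 23, 10, 20]) = 6 + rsum([18, 48, 25, 23, 10, 20])
rsum([18, 48, 25, 23, 10, 20]) = 18 + rsum([48, 25, 23, 10, 20])
rsum([48, 25, 23, 10, 20]) = 48 + rsum([25, 23, 10, 20])
rsum([25, 23, 10, 20]) = 25 + rsum([23, 10, 20])
rsum([23, 10, 20]) = 23 + rsum([10, 20])
rsum([10, 20]) = 10 + rsum([20])
rsum([20]) = 20 + rsum([])
rsum([]) = 0  (base case)
Total: 50 + 6 + 18 + 48 + 25 + 23 + 10 + 20 + 0 = 200

200


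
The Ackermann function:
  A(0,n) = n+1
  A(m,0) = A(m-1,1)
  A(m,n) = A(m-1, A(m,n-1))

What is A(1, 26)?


A(1, 26) = A(0, A(1, 25))
  A(1, 25) = A(0, A(1, 24))
    A(1, 24) = A(0, A(1, 23))
      A(1, 23) = A(0, A(1, 22))
        A(1, 22) = A(0, A(1, 21))
          A(1, 21) = A(0, A(1, 20))
          A(1, 20) = A(0, A(1, 19))
          A(1, 19) = A(0, A(1, 18))
          A(1, 18) = A(0, A(1, 17))
          A(1, 17) = A(0, A(1, 16))
          A(1, 16) = A(0, A(1, 15))
          A(1, 15) = A(0, A(1, 14))
          A(1, 14) = A(0, A(1, 13))
          A(1, 13) = A(0, A(1, 12))
          A(1, 12) = A(0, A(1, 11))
          A(1, 11) = A(0, A(1, 10))
          A(1, 10) = A(0, A(1, 9))
          A(1, 9) = A(0, A(1, 8))
          A(1, 8) = A(0, A(1, 7))
          A(1, 7) = A(0, A(1, 6))
          A(1, 6) = A(0, A(1, 5))
          A(1, 5) = A(0, A(1, 4))
          A(1, 4) = A(0, A(1, 3))
          A(1, 3) = A(0, A(1, 2))
          A(1, 2) = A(0, A(1, 1))
... (trace truncated)
Result: A(1, 26) = 28

28


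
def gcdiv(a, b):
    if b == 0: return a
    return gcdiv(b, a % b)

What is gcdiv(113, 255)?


gcdiv(113, 255) = gcdiv(255, 113)
gcdiv(255, 113) = gcdiv(113, 29)
gcdiv(113, 29) = gcdiv(29, 26)
gcdiv(29, 26) = gcdiv(26, 3)
gcdiv(26, 3) = gcdiv(3, 2)
gcdiv(3, 2) = gcdiv(2, 1)
gcdiv(2, 1) = gcdiv(1, 0)
gcdiv(1, 0) = 1  (base case)

1


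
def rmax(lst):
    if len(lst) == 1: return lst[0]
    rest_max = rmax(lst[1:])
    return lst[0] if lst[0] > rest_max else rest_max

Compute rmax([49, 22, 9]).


rmax([49, 22, 9]): compare 49 with rmax([22, 9])
rmax([22, 9]): compare 22 with rmax([9])
rmax([9]) = 9  (base case)
Compare 22 with 9 -> 22
Compare 49 with 22 -> 49

49


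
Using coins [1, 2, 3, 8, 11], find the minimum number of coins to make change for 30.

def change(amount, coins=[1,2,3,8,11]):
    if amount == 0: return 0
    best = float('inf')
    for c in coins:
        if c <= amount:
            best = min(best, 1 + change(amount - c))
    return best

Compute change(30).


Building up with DP:
change(0) = 0
change(1) = min(1+change(0)=1+0=1) = 1
change(2) = min(1+change(1)=1+1=2, 1+change(0)=1+0=1) = 1
change(3) = min(1+change(2)=1+1=2, 1+change(1)=1+1=2, 1+change(0)=1+0=1) = 1
change(4) = min(1+change(3)=1+1=2, 1+change(2)=1+1=2, 1+change(1)=1+1=2) = 2
change(5) = min(1+change(4)=1+2=3, 1+change(3)=1+1=2, 1+change(2)=1+1=2) = 2
change(6) = min(1+change(5)=1+2=3, 1+change(4)=1+2=3, 1+change(3)=1+1=2) = 2
change(7) = min(1+change(6)=1+2=3, 1+change(5)=1+2=3, 1+change(4)=1+2=3) = 3
change(8) = min(1+change(7)=1+3=4, 1+change(6)=1+2=3, 1+change(5)=1+2=3, 1+change(0)=1+0=1) = 1
change(9) = min(1+change(8)=1+1=2, 1+change(7)=1+3=4, 1+change(6)=1+2=3, 1+change(1)=1+1=2) = 2
change(10) = min(1+change(9)=1+2=3, 1+change(8)=1+1=2, 1+change(7)=1+3=4, 1+change(2)=1+1=2) = 2
change(11) = min(1+change(10)=1+2=3, 1+change(9)=1+2=3, 1+change(8)=1+1=2, 1+change(3)=1+1=2, 1+change(0)=1+0=1) = 1
change(12) = min(1+change(11)=1+1=2, 1+change(10)=1+2=3, 1+change(9)=1+2=3, 1+change(4)=1+2=3, 1+change(1)=1+1=2) = 2
change(13) = min(1+change(12)=1+2=3, 1+change(11)=1+1=2, 1+change(10)=1+2=3, 1+change(5)=1+2=3, 1+change(2)=1+1=2) = 2
change(14) = min(1+change(13)=1+2=3, 1+change(12)=1+2=3, 1+change(11)=1+1=2, 1+change(6)=1+2=3, 1+change(3)=1+1=2) = 2
change(15) = min(1+change(14)=1+2=3, 1+change(13)=1+2=3, 1+change(12)=1+2=3, 1+change(7)=1+3=4, 1+change(4)=1+2=3) = 3
change(16) = min(1+change(15)=1+3=4, 1+change(14)=1+2=3, 1+change(13)=1+2=3, 1+change(8)=1+1=2, 1+change(5)=1+2=3) = 2
change(17) = min(1+change(16)=1+2=3, 1+change(15)=1+3=4, 1+change(14)=1+2=3, 1+change(9)=1+2=3, 1+change(6)=1+2=3) = 3
change(18) = min(1+change(17)=1+3=4, 1+change(16)=1+2=3, 1+change(15)=1+3=4, 1+change(10)=1+2=3, 1+change(7)=1+3=4) = 3
change(19) = min(1+change(18)=1+3=4, 1+change(17)=1+3=4, 1+change(16)=1+2=3, 1+change(11)=1+1=2, 1+change(8)=1+1=2) = 2
change(20) = min(1+change(19)=1+2=3, 1+change(18)=1+3=4, 1+change(17)=1+3=4, 1+change(12)=1+2=3, 1+change(9)=1+2=3) = 3
change(21) = min(1+change(20)=1+3=4, 1+change(19)=1+2=3, 1+change(18)=1+3=4, 1+change(13)=1+2=3, 1+change(10)=1+2=3) = 3
change(22) = min(1+change(21)=1+3=4, 1+change(20)=1+3=4, 1+change(19)=1+2=3, 1+change(14)=1+2=3, 1+change(11)=1+1=2) = 2
change(23) = min(1+change(22)=1+2=3, 1+change(21)=1+3=4, 1+change(20)=1+3=4, 1+change(15)=1+3=4, 1+change(12)=1+2=3) = 3
change(24) = min(1+change(23)=1+3=4, 1+change(22)=1+2=3, 1+change(21)=1+3=4, 1+change(16)=1+2=3, 1+change(13)=1+2=3) = 3
change(25) = min(1+change(24)=1+3=4, 1+change(23)=1+3=4, 1+change(22)=1+2=3, 1+change(17)=1+3=4, 1+change(14)=1+2=3) = 3
change(26) = min(1+change(25)=1+3=4, 1+change(24)=1+3=4, 1+change(23)=1+3=4, 1+change(18)=1+3=4, 1+change(15)=1+3=4) = 4
change(27) = min(1+change(26)=1+4=5, 1+change(25)=1+3=4, 1+change(24)=1+3=4, 1+change(19)=1+2=3, 1+change(16)=1+2=3) = 3
change(28) = min(1+change(27)=1+3=4, 1+change(26)=1+4=5, 1+change(25)=1+3=4, 1+change(20)=1+3=4, 1+change(17)=1+3=4) = 4
change(29) = min(1+change(28)=1+4=5, 1+change(27)=1+3=4, 1+change(26)=1+4=5, 1+change(21)=1+3=4, 1+change(18)=1+3=4) = 4
change(30) = min(1+change(29)=1+4=5, 1+change(28)=1+4=5, 1+change(27)=1+3=4, 1+change(22)=1+2=3, 1+change(19)=1+2=3) = 3

3


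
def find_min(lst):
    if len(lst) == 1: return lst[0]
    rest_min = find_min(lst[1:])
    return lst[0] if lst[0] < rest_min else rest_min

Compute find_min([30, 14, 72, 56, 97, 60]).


find_min([30, 14, 72, 56, 97, 60]): compare 30 with find_min([14, 72, 56, 97, 60])
find_min([14, 72, 56, 97, 60]): compare 14 with find_min([72, 56, 97, 60])
find_min([72, 56, 97, 60]): compare 72 with find_min([56, 97, 60])
find_min([56, 97, 60]): compare 56 with find_min([97, 60])
find_min([97, 60]): compare 97 with find_min([60])
find_min([60]) = 60  (base case)
Compare 97 with 60 -> 60
Compare 56 with 60 -> 56
Compare 72 with 56 -> 56
Compare 14 with 56 -> 14
Compare 30 with 14 -> 14

14


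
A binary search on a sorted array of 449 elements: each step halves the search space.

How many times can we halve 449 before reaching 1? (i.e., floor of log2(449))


449 / 2 = 224
224 / 2 = 112
112 / 2 = 56
56 / 2 = 28
28 / 2 = 14
14 / 2 = 7
7 / 2 = 3
3 / 2 = 1
Reached 1 after 8 halvings

8


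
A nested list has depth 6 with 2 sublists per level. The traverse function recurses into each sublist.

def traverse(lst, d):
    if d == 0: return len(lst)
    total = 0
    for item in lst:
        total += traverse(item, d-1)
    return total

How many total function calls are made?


At depth 0 (root): 1 call
At depth 1: each of 1 parents calls traverse on 2 children = 2 calls
At depth 2: each of 2 parents calls traverse on 2 children = 4 calls
At depth 3: each of 4 parents calls traverse on 2 children = 8 calls
At depth 4: each of 8 parents calls traverse on 2 children = 16 calls
At depth 5: each of 16 parents calls traverse on 2 children = 32 calls
At depth 6: each of 32 parents calls traverse on 2 children = 64 calls
Total: 1 + 2 + 4 + 8 + 16 + 32 + 64 = 127

127


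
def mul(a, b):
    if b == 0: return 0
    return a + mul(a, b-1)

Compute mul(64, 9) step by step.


mul(64, 9) = 64 + mul(64, 8)
mul(64, 8) = 64 + mul(64, 7)
mul(64, 7) = 64 + mul(64, 6)
mul(64, 6) = 64 + mul(64, 5)
mul(64, 5) = 64 + mul(64, 4)
mul(64, 4) = 64 + mul(64, 3)
mul(64, 3) = 64 + mul(64, 2)
mul(64, 2) = 64 + mul(64, 1)
mul(64, 1) = 64 + mul(64, 0)
mul(64, 0) = 0  (base case)
Total: 64 + 64 + 64 + 64 + 64 + 64 + 64 + 64 + 64 + 0 = 576

576


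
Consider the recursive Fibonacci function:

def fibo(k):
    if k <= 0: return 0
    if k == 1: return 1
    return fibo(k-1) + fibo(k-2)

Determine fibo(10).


Computing fibo(10) bottom-up:
fibo(0) = 0
fibo(1) = 1
fibo(2) = fibo(1) + fibo(0) = 1 + 0 = 1
fibo(3) = fibo(2) + fibo(1) = 1 + 1 = 2
fibo(4) = fibo(3) + fibo(2) = 2 + 1 = 3
fibo(5) = fibo(4) + fibo(3) = 3 + 2 = 5
fibo(6) = fibo(5) + fibo(4) = 5 + 3 = 8
fibo(7) = fibo(6) + fibo(5) = 8 + 5 = 13
fibo(8) = fibo(7) + fibo(6) = 13 + 8 = 21
fibo(9) = fibo(8) + fibo(7) = 21 + 13 = 34
fibo(10) = fibo(9) + fibo(8) = 34 + 21 = 55

55


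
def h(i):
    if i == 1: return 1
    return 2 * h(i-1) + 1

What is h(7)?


h(7) = 2 * h(6) + 1
h(6) = 2 * h(5) + 1
h(5) = 2 * h(4) + 1
h(4) = 2 * h(3) + 1
h(3) = 2 * h(2) + 1
h(2) = 2 * h(1) + 1
h(1) = 1  (base case)
h(2) = 2 * 1 + 1 = 3
h(3) = 2 * 3 + 1 = 7
h(4) = 2 * 7 + 1 = 15
h(5) = 2 * 15 + 1 = 31
h(6) = 2 * 31 + 1 = 63
h(7) = 2 * 63 + 1 = 127

127


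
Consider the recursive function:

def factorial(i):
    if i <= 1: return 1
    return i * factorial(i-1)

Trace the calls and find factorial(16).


factorial(16)
= 16 * factorial(15)
= 16 * 15 * factorial(14)
= 16 * 15 * 14 * factorial(13)
= 16 * 15 * 14 * 13 * factorial(12)
= 16 * 15 * 14 * 13 * 12 * factorial(11)
= 16 * 15 * 14 * 13 * 12 * 11 * factorial(10)
= 16 * 15 * 14 * 13 * 12 * 11 * 10 * factorial(9)
= 16 * 15 * 14 * 13 * 12 * 11 * 10 * 9 * factorial(8)
= 16 * 15 * 14 * 13 * 12 * 11 * 10 * 9 * 8 * factorial(7)
= 16 * 15 * 14 * 13 * 12 * 11 * 10 * 9 * 8 * 7 * factorial(6)
= 16 * 15 * 14 * 13 * 12 * 11 * 10 * 9 * 8 * 7 * 6 * factorial(5)
= 16 * 15 * 14 * 13 * 12 * 11 * 10 * 9 * 8 * 7 * 6 * 5 * factorial(4)
= 16 * 15 * 14 * 13 * 12 * 11 * 10 * 9 * 8 * 7 * 6 * 5 * 4 * factorial(3)
= 16 * 15 * 14 * 13 * 12 * 11 * 10 * 9 * 8 * 7 * 6 * 5 * 4 * 3 * factorial(2)
= 16 * 15 * 14 * 13 * 12 * 11 * 10 * 9 * 8 * 7 * 6 * 5 * 4 * 3 * 2 * factorial(1)
= 16 * 15 * 14 * 13 * 12 * 11 * 10 * 9 * 8 * 7 * 6 * 5 * 4 * 3 * 2 * 1
= 20922789888000

20922789888000


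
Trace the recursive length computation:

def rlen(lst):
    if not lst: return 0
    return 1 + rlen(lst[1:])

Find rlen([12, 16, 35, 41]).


rlen([12, 16, 35, 41]) = 1 + rlen([16, 35, 41])
rlen([16, 35, 41]) = 1 + rlen([35, 41])
rlen([35, 41]) = 1 + rlen([41])
rlen([41]) = 1 + rlen([])
rlen([]) = 0  (base case)
Unwinding: 1 + 1 + 1 + 1 + 0 = 4

4


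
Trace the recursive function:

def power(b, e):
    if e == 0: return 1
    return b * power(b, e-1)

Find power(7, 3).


power(7, 3)
= 7 * power(7, 2)
= 7 * 7 * power(7, 1)
= 7 * 7 * 7 * power(7, 0)
= 7 * 7 * 7 * 1
= 343

343


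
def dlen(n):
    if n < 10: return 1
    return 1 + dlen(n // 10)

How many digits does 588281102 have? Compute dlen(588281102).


dlen(588281102) = 1 + dlen(58828110)
dlen(58828110) = 1 + dlen(5882811)
dlen(5882811) = 1 + dlen(588281)
dlen(588281) = 1 + dlen(58828)
dlen(58828) = 1 + dlen(5882)
dlen(5882) = 1 + dlen(588)
dlen(588) = 1 + dlen(58)
dlen(58) = 1 + dlen(5)
dlen(5) = 1  (base case: 5 < 10)
Unwinding: 1 + 1 + 1 + 1 + 1 + 1 + 1 + 1 + 1 = 9

9


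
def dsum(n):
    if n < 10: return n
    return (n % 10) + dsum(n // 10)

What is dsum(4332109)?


dsum(4332109) = 9 + dsum(433210)
dsum(433210) = 0 + dsum(43321)
dsum(43321) = 1 + dsum(4332)
dsum(4332) = 2 + dsum(433)
dsum(433) = 3 + dsum(43)
dsum(43) = 3 + dsum(4)
dsum(4) = 4  (base case)
Total: 9 + 0 + 1 + 2 + 3 + 3 + 4 = 22

22


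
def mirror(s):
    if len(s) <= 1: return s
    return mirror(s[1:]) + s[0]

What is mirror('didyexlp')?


mirror('didyexlp') = mirror('idyexlp') + 'd'
mirror('idyexlp') = mirror('dyexlp') + 'i'
mirror('dyexlp') = mirror('yexlp') + 'd'
mirror('yexlp') = mirror('exlp') + 'y'
mirror('exlp') = mirror('xlp') + 'e'
mirror('xlp') = mirror('lp') + 'x'
mirror('lp') = mirror('p') + 'l'
mirror('p') = 'p'  (base case)
Concatenating: 'p' + 'l' + 'x' + 'e' + 'y' + 'd' + 'i' + 'd' = 'plxeydid'

plxeydid


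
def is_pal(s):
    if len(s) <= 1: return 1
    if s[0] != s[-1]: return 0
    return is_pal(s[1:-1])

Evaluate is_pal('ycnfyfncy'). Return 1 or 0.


is_pal('ycnfyfncy'): s[0]='y' == s[-1]='y' -> check is_pal('cnfyfnc')
is_pal('cnfyfnc'): s[0]='c' == s[-1]='c' -> check is_pal('nfyfn')
is_pal('nfyfn'): s[0]='n' == s[-1]='n' -> check is_pal('fyf')
is_pal('fyf'): s[0]='f' == s[-1]='f' -> check is_pal('y')
is_pal('y'): len <= 1 -> return 1  (base case)
Result: 1 (palindrome)

1


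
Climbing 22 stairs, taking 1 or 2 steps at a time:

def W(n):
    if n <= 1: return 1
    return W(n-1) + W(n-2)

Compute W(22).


Building up from base cases:
W(0) = 1
W(1) = 1
W(2) = W(1) + W(0) = 1 + 1 = 2
W(3) = W(2) + W(1) = 2 + 1 = 3
W(4) = W(3) + W(2) = 3 + 2 = 5
W(5) = W(4) + W(3) = 5 + 3 = 8
W(6) = W(5) + W(4) = 8 + 5 = 13
W(7) = W(6) + W(5) = 13 + 8 = 21
W(8) = W(7) + W(6) = 21 + 13 = 34
W(9) = W(8) + W(7) = 34 + 21 = 55
W(10) = W(9) + W(8) = 55 + 34 = 89
W(11) = W(10) + W(9) = 89 + 55 = 144
W(12) = W(11) + W(10) = 144 + 89 = 233
W(13) = W(12) + W(11) = 233 + 144 = 377
W(14) = W(13) + W(12) = 377 + 233 = 610
W(15) = W(14) + W(13) = 610 + 377 = 987
W(16) = W(15) + W(14) = 987 + 610 = 1597
W(17) = W(16) + W(15) = 1597 + 987 = 2584
W(18) = W(17) + W(16) = 2584 + 1597 = 4181
W(19) = W(18) + W(17) = 4181 + 2584 = 6765
W(20) = W(19) + W(18) = 6765 + 4181 = 10946
W(21) = W(20) + W(19) = 10946 + 6765 = 17711
W(22) = W(21) + W(20) = 17711 + 10946 = 28657

28657


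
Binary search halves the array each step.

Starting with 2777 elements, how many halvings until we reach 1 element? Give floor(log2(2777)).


2777 / 2 = 1388
1388 / 2 = 694
694 / 2 = 347
347 / 2 = 173
173 / 2 = 86
86 / 2 = 43
43 / 2 = 21
21 / 2 = 10
10 / 2 = 5
5 / 2 = 2
2 / 2 = 1
Reached 1 after 11 halvings

11


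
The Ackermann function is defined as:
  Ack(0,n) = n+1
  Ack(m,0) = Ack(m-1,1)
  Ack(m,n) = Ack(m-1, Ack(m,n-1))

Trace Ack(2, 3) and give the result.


Ack(2, 3) = Ack(1, Ack(2, 2))
  Ack(2, 2) = Ack(1, Ack(2, 1))
    Ack(2, 1) = Ack(1, Ack(2, 0))
      Ack(2, 0) = Ack(1, 1)
        Ack(1, 1) = Ack(0, Ack(1, 0))
          Ack(1, 0) = Ack(0, 1)
          Ack(0, 1) = 2
          = Ack(0, 2)
          Ack(0, 2) = 3
      = Ack(1, 3)
      Ack(1, 3) = Ack(0, Ack(1, 2))
        Ack(1, 2) = Ack(0, Ack(1, 1))
          Ack(1, 1) = Ack(0, Ack(1, 0))
          Ack(1, 0) = Ack(0, 1)
          Ack(0, 1) = 2
            = Ack(0, 2)
          Ack(0, 2) = 3
          = Ack(0, 3)
          Ack(0, 3) = 4
        = Ack(0, 4)
        Ack(0, 4) = 5
    = Ack(1, 5)
    Ack(1, 5) = Ack(0, Ack(1, 4))
      Ack(1, 4) = Ack(0, Ack(1, 3))
        Ack(1, 3) = Ack(0, Ack(1, 2))
... (trace truncated)
Result: Ack(2, 3) = 9

9


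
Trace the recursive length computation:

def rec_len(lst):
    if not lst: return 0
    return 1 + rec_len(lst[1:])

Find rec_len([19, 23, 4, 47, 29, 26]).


rec_len([19, 23, 4, 47, 29, 26]) = 1 + rec_len([23, 4, 47, 29, 26])
rec_len([23, 4, 47, 29, 26]) = 1 + rec_len([4, 47, 29, 26])
rec_len([4, 47, 29, 26]) = 1 + rec_len([47, 29, 26])
rec_len([47, 29, 26]) = 1 + rec_len([29, 26])
rec_len([29, 26]) = 1 + rec_len([26])
rec_len([26]) = 1 + rec_len([])
rec_len([]) = 0  (base case)
Unwinding: 1 + 1 + 1 + 1 + 1 + 1 + 0 = 6

6


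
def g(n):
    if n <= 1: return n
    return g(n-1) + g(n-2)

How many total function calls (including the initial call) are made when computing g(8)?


Let C(n) = total calls for g(n)
C(0) = 1, C(1) = 1
C(2) = 1 + C(1) + C(0) = 1 + 1 + 1 = 3
C(3) = 1 + C(2) + C(1) = 1 + 3 + 1 = 5
C(4) = 1 + C(3) + C(2) = 1 + 5 + 3 = 9
C(5) = 1 + C(4) + C(3) = 1 + 9 + 5 = 15
C(6) = 1 + C(5) + C(4) = 1 + 15 + 9 = 25
C(7) = 1 + C(6) + C(5) = 1 + 25 + 15 = 41
C(8) = 1 + C(7) + C(6) = 1 + 41 + 25 = 67

67


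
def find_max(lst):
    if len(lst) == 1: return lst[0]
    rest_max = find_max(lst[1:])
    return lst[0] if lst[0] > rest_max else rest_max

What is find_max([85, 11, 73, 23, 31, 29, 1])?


find_max([85, 11, 73, 23, 31, 29, 1]): compare 85 with find_max([11, 73, 23, 31, 29, 1])
find_max([11, 73, 23, 31, 29, 1]): compare 11 with find_max([73, 23, 31, 29, 1])
find_max([73, 23, 31, 29, 1]): compare 73 with find_max([23, 31, 29, 1])
find_max([23, 31, 29, 1]): compare 23 with find_max([31, 29, 1])
find_max([31, 29, 1]): compare 31 with find_max([29, 1])
find_max([29, 1]): compare 29 with find_max([1])
find_max([1]) = 1  (base case)
Compare 29 with 1 -> 29
Compare 31 with 29 -> 31
Compare 23 with 31 -> 31
Compare 73 with 31 -> 73
Compare 11 with 73 -> 73
Compare 85 with 73 -> 85

85


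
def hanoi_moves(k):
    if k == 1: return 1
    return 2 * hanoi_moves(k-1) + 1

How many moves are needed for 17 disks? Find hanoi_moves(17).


hanoi_moves(17) = 2 * hanoi_moves(16) + 1
hanoi_moves(16) = 2 * hanoi_moves(15) + 1
hanoi_moves(15) = 2 * hanoi_moves(14) + 1
hanoi_moves(14) = 2 * hanoi_moves(13) + 1
hanoi_moves(13) = 2 * hanoi_moves(12) + 1
hanoi_moves(12) = 2 * hanoi_moves(11) + 1
hanoi_moves(11) = 2 * hanoi_moves(10) + 1
hanoi_moves(10) = 2 * hanoi_moves(9) + 1
hanoi_moves(9) = 2 * hanoi_moves(8) + 1
hanoi_moves(8) = 2 * hanoi_moves(7) + 1
hanoi_moves(7) = 2 * hanoi_moves(6) + 1
hanoi_moves(6) = 2 * hanoi_moves(5) + 1
hanoi_moves(5) = 2 * hanoi_moves(4) + 1
hanoi_moves(4) = 2 * hanoi_moves(3) + 1
hanoi_moves(3) = 2 * hanoi_moves(2) + 1
hanoi_moves(2) = 2 * hanoi_moves(1) + 1
hanoi_moves(1) = 1  (base case)
hanoi_moves(2) = 2 * 1 + 1 = 3
hanoi_moves(3) = 2 * 3 + 1 = 7
hanoi_moves(4) = 2 * 7 + 1 = 15
hanoi_moves(5) = 2 * 15 + 1 = 31
hanoi_moves(6) = 2 * 31 + 1 = 63
hanoi_moves(7) = 2 * 63 + 1 = 127
hanoi_moves(8) = 2 * 127 + 1 = 255
hanoi_moves(9) = 2 * 255 + 1 = 511
hanoi_moves(10) = 2 * 511 + 1 = 1023
hanoi_moves(11) = 2 * 1023 + 1 = 2047
hanoi_moves(12) = 2 * 2047 + 1 = 4095
hanoi_moves(13) = 2 * 4095 + 1 = 8191
hanoi_moves(14) = 2 * 8191 + 1 = 16383
hanoi_moves(15) = 2 * 16383 + 1 = 32767
hanoi_moves(16) = 2 * 32767 + 1 = 65535
hanoi_moves(17) = 2 * 65535 + 1 = 131071

131071


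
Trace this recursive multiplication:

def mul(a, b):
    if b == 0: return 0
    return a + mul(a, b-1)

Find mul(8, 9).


mul(8, 9) = 8 + mul(8, 8)
mul(8, 8) = 8 + mul(8, 7)
mul(8, 7) = 8 + mul(8, 6)
mul(8, 6) = 8 + mul(8, 5)
mul(8, 5) = 8 + mul(8, 4)
mul(8, 4) = 8 + mul(8, 3)
mul(8, 3) = 8 + mul(8, 2)
mul(8, 2) = 8 + mul(8, 1)
mul(8, 1) = 8 + mul(8, 0)
mul(8, 0) = 0  (base case)
Total: 8 + 8 + 8 + 8 + 8 + 8 + 8 + 8 + 8 + 0 = 72

72


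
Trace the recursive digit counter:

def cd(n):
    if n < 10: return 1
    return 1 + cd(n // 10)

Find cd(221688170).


cd(221688170) = 1 + cd(22168817)
cd(22168817) = 1 + cd(2216881)
cd(2216881) = 1 + cd(221688)
cd(221688) = 1 + cd(22168)
cd(22168) = 1 + cd(2216)
cd(2216) = 1 + cd(221)
cd(221) = 1 + cd(22)
cd(22) = 1 + cd(2)
cd(2) = 1  (base case: 2 < 10)
Unwinding: 1 + 1 + 1 + 1 + 1 + 1 + 1 + 1 + 1 = 9

9


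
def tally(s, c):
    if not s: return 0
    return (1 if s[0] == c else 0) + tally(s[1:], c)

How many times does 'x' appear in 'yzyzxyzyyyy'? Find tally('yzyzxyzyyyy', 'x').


s[0]='y' != 'x' -> 0
s[0]='z' != 'x' -> 0
s[0]='y' != 'x' -> 0
s[0]='z' != 'x' -> 0
s[0]='x' == 'x' -> 1
s[0]='y' != 'x' -> 0
s[0]='z' != 'x' -> 0
s[0]='y' != 'x' -> 0
s[0]='y' != 'x' -> 0
s[0]='y' != 'x' -> 0
s[0]='y' != 'x' -> 0
Sum: 0 + 0 + 0 + 0 + 1 + 0 + 0 + 0 + 0 + 0 + 0 = 1

1


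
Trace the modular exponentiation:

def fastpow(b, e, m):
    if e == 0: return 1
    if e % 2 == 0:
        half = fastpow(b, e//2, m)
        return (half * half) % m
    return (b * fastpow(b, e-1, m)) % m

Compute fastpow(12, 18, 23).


fastpow(12, 18, 23): e is even, compute fastpow(12, 9, 23)
  fastpow(12, 9, 23): e is odd, compute fastpow(12, 8, 23)
    fastpow(12, 8, 23): e is even, compute fastpow(12, 4, 23)
      fastpow(12, 4, 23): e is even, compute fastpow(12, 2, 23)
        fastpow(12, 2, 23): e is even, compute fastpow(12, 1, 23)
          fastpow(12, 1, 23): e is odd, compute fastpow(12, 0, 23)
          fastpow(12, 0, 23) = 1
          (12 * 1) % 23 = 12
        half=12, (12*12) % 23 = 6
      half=6, (6*6) % 23 = 13
    half=13, (13*13) % 23 = 8
  (12 * 8) % 23 = 4
half=4, (4*4) % 23 = 16

16


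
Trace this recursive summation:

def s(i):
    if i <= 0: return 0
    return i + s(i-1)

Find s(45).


s(45)
= 45 + 44 + 43 + 42 + 41 + 40 + 39 + 38 + 37 + 36 + 35 + 34 + 33 + 32 + 31 + 30 + 29 + 28 + 27 + 26 + 25 + 24 + 23 + 22 + 21 + 20 + 19 + 18 + 17 + 16 + 15 + 14 + 13 + 12 + 11 + 10 + 9 + 8 + 7 + 6 + 5 + 4 + 3 + 2 + 1 + s(0)
= 45 + 44 + 43 + 42 + 41 + 40 + 39 + 38 + 37 + 36 + 35 + 34 + 33 + 32 + 31 + 30 + 29 + 28 + 27 + 26 + 25 + 24 + 23 + 22 + 21 + 20 + 19 + 18 + 17 + 16 + 15 + 14 + 13 + 12 + 11 + 10 + 9 + 8 + 7 + 6 + 5 + 4 + 3 + 2 + 1 + 0
= 1035

1035
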